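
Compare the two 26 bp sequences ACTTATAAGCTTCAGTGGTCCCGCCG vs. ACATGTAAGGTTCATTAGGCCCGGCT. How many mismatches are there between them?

8

Comparing position by position, 8 sites differ: 3 (T/A), 5 (A/G), 10 (C/G), 15 (G/T), 17 (G/A), 19 (T/G), 24 (C/G), 26 (G/T).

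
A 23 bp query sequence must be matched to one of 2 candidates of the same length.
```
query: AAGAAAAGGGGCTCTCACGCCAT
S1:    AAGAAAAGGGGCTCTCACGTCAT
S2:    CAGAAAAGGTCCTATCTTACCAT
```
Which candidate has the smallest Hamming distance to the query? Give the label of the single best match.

S1 differs at 1 position; S2 differs at 7 positions. The closest is S1.

S1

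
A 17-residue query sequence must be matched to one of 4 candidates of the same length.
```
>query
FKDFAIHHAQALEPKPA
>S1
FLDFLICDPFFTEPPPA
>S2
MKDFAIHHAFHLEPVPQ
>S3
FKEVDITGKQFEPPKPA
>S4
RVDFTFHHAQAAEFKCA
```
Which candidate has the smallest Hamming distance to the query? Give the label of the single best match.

S1 differs at 9 residues; S2 differs at 5 residues; S3 differs at 9 residues; S4 differs at 7 residues. The closest is S2.

S2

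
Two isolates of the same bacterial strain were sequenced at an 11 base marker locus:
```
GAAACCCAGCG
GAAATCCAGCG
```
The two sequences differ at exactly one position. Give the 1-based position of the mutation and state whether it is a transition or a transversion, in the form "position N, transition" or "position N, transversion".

position 5, transition

The sequences differ only at position 5: C→T (pyrimidine→pyrimidine), a transition.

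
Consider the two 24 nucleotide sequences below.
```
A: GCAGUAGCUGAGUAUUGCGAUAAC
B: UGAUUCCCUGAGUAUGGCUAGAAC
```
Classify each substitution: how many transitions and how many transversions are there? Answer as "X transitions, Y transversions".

Mismatches (1-based):
base 1: G→U (purine→pyrimidine, transversion)
base 2: C→G (pyrimidine→purine, transversion)
base 4: G→U (purine→pyrimidine, transversion)
base 6: A→C (purine→pyrimidine, transversion)
base 7: G→C (purine→pyrimidine, transversion)
base 16: U→G (pyrimidine→purine, transversion)
base 19: G→U (purine→pyrimidine, transversion)
base 21: U→G (pyrimidine→purine, transversion)

0 transitions, 8 transversions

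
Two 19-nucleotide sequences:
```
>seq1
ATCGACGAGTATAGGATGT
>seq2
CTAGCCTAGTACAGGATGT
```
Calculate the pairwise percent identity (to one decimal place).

73.7%

5 positions differ (1, 3, 5, 7, 12), so 14 of 19 match: 14/19 = 73.68%.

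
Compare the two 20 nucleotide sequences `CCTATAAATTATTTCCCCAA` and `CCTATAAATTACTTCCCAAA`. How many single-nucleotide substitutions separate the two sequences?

2

Comparing position by position, 2 positions differ: 12 (T/C), 18 (C/A).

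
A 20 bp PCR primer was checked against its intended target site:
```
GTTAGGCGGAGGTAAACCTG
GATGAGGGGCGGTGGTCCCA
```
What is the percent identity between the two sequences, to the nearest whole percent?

Mismatches at positions 2, 4, 5, 7, 10, 14, 15, 16, 19, 20 (1-based): 10 of 20.
Identical positions: 10/20 = 50% → 50%.

50%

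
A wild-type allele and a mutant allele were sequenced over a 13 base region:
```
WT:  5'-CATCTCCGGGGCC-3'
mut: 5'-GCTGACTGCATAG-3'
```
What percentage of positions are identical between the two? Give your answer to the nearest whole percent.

10 positions differ (1, 2, 4, 5, 7, 9, 10, 11, 12, 13), so 3 of 13 match: 3/13 = 23.08%.

23%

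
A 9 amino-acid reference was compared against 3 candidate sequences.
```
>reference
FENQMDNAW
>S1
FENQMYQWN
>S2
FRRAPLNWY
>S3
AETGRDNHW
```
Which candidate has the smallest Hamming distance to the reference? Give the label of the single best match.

S1

Hamming distances to reference — S1: 4; S2: 7; S3: 5.
Smallest is S1 with 4 mismatches.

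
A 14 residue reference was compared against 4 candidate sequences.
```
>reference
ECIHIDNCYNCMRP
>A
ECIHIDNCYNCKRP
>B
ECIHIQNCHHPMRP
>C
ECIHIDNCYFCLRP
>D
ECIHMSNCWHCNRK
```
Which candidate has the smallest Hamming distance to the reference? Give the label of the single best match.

A differs at 1 position; B differs at 4 positions; C differs at 2 positions; D differs at 6 positions. The closest is A.

A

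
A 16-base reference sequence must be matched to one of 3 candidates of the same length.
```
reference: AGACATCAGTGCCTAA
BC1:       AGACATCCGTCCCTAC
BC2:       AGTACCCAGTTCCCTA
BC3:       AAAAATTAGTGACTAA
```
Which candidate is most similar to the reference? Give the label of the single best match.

BC1

Hamming distances to reference — BC1: 3; BC2: 7; BC3: 4.
Smallest is BC1 with 3 mismatches.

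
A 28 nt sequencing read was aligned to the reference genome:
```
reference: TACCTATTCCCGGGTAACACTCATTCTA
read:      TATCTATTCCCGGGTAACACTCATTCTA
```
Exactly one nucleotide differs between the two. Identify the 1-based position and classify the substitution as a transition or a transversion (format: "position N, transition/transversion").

The sequences differ only at position 3: C→T (pyrimidine→pyrimidine), a transition.

position 3, transition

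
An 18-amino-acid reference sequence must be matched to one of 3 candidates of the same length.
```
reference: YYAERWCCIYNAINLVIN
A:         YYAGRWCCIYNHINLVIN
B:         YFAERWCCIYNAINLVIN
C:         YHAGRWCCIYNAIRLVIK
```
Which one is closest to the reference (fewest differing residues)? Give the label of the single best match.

B

Hamming distances to reference — A: 2; B: 1; C: 4.
Smallest is B with 1 mismatch.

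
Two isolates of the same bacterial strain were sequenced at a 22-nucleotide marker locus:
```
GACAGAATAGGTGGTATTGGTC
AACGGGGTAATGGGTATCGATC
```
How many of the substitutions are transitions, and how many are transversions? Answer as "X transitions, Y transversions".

7 transitions, 2 transversions

Mismatches (1-based):
base 1: G→A (purine→purine, transition)
base 4: A→G (purine→purine, transition)
base 6: A→G (purine→purine, transition)
base 7: A→G (purine→purine, transition)
base 10: G→A (purine→purine, transition)
base 11: G→T (purine→pyrimidine, transversion)
base 12: T→G (pyrimidine→purine, transversion)
base 18: T→C (pyrimidine→pyrimidine, transition)
base 20: G→A (purine→purine, transition)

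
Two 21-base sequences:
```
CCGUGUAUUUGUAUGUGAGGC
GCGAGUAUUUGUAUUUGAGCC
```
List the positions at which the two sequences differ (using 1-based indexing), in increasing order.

1, 4, 15, 20

Differences at position 1 (C→G), position 4 (U→A), position 15 (G→U), position 20 (G→C).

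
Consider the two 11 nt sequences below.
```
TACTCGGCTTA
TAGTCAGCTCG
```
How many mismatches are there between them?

The sequences differ at positions 3, 6, 10, 11 (1-based) — 4 in total.

4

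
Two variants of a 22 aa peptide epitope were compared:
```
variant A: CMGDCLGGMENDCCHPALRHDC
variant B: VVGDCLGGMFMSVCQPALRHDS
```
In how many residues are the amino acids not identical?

8

Comparing position by position, 8 residues differ: 1 (C/V), 2 (M/V), 10 (E/F), 11 (N/M), 12 (D/S), 13 (C/V), 15 (H/Q), 22 (C/S).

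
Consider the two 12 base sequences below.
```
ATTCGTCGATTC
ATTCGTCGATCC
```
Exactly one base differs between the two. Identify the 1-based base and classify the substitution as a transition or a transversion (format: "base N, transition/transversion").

Base 11 changes T→C. T is a pyrimidine and C is a pyrimidine, so this is a transition.

base 11, transition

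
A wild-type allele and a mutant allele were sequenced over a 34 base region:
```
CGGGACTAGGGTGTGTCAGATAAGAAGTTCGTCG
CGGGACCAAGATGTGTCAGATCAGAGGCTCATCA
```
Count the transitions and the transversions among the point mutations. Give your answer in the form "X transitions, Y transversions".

Mismatches (1-based):
base 7: T→C (pyrimidine→pyrimidine, transition)
base 9: G→A (purine→purine, transition)
base 11: G→A (purine→purine, transition)
base 22: A→C (purine→pyrimidine, transversion)
base 26: A→G (purine→purine, transition)
base 28: T→C (pyrimidine→pyrimidine, transition)
base 31: G→A (purine→purine, transition)
base 34: G→A (purine→purine, transition)

7 transitions, 1 transversion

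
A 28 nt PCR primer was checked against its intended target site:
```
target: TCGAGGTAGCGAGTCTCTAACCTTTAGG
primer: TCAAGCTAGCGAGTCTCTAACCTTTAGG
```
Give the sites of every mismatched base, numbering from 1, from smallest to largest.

Scanning 1-based: 3: G/A; 6: G/C.

3, 6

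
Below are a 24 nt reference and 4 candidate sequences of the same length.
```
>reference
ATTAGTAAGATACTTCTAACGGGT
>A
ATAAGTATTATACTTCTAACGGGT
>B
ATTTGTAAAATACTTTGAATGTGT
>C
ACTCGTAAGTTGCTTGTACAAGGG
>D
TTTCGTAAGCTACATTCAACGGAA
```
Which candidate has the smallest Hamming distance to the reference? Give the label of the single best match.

A

A differs at 3 sites; B differs at 6 sites; C differs at 9 sites; D differs at 8 sites. The closest is A.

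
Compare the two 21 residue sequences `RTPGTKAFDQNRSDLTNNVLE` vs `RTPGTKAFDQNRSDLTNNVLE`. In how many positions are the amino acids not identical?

0

The two sequences are identical at every position.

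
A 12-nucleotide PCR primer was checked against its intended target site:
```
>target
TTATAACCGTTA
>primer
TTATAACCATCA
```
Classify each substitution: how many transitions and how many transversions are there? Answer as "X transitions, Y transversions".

2 transitions, 0 transversions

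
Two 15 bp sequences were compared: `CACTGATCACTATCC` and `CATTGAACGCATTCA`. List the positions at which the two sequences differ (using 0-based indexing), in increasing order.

2, 6, 8, 10, 11, 14

Scanning 0-based: 2: C/T; 6: T/A; 8: A/G; 10: T/A; 11: A/T; 14: C/A.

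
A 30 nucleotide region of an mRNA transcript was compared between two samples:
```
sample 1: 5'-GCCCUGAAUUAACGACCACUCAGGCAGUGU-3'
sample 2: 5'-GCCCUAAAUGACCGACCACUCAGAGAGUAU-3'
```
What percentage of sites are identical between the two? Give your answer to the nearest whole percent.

80%

Mismatches at positions 6, 10, 12, 24, 25, 29 (1-based): 6 of 30.
Identical positions: 24/30 = 80% → 80%.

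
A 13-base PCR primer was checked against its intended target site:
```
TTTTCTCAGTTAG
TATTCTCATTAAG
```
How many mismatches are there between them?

3

The sequences differ at positions 2, 9, 11 (1-based) — 3 in total.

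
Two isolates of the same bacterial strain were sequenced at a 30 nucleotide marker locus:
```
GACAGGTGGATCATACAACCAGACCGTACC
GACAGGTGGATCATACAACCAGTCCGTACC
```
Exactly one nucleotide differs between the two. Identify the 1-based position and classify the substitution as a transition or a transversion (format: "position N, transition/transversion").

The sequences differ only at position 23: A→T (purine→pyrimidine), a transversion.

position 23, transversion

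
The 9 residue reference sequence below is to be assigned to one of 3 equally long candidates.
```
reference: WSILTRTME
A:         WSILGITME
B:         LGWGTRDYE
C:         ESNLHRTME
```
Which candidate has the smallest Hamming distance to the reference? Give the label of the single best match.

Hamming distances to reference — A: 2; B: 6; C: 3.
Smallest is A with 2 mismatches.

A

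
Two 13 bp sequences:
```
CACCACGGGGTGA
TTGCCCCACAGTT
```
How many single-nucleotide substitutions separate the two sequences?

11

Comparing position by position, 11 sites differ: 1 (C/T), 2 (A/T), 3 (C/G), 5 (A/C), 7 (G/C), 8 (G/A), 9 (G/C), 10 (G/A), 11 (T/G), 12 (G/T), 13 (A/T).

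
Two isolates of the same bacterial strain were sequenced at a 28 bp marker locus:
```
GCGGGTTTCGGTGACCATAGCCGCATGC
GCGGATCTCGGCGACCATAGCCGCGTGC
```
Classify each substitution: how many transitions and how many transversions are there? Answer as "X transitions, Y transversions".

Transitions (purine↔purine or pyrimidine↔pyrimidine): 5 G→A, 7 T→C, 12 T→C, 25 A→G.
Transversions (purine↔pyrimidine): none.

4 transitions, 0 transversions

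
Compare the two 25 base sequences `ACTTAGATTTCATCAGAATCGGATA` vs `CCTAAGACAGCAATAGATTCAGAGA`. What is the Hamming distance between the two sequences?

10

Comparing position by position, 10 bases differ: 1 (A/C), 4 (T/A), 8 (T/C), 9 (T/A), 10 (T/G), 13 (T/A), 14 (C/T), 18 (A/T), 21 (G/A), 24 (T/G).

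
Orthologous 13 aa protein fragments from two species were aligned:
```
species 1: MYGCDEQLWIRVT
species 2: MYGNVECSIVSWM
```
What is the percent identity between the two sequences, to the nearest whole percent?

Mismatches at positions 4, 5, 7, 8, 9, 10, 11, 12, 13 (1-based): 9 of 13.
Identical positions: 4/13 = 30.77% → 31%.

31%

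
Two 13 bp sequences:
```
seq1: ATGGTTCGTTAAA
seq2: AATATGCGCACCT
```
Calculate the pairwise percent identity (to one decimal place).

30.8%

9 positions differ (2, 3, 4, 6, 9, 10, 11, 12, 13), so 4 of 13 match: 4/13 = 30.77%.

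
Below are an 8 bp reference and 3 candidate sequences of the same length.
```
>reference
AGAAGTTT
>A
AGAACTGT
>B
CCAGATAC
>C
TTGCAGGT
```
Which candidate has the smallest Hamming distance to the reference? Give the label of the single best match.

A

A differs at 2 positions; B differs at 6 positions; C differs at 7 positions. The closest is A.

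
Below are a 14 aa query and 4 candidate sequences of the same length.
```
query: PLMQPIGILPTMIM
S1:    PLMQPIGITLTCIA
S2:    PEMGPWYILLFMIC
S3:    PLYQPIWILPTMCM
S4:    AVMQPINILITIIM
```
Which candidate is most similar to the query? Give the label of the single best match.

S3

S1 differs at 4 positions; S2 differs at 7 positions; S3 differs at 3 positions; S4 differs at 5 positions. The closest is S3.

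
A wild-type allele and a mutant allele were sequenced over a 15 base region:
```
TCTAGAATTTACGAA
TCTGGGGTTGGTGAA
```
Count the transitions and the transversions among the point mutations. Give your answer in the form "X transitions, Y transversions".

Transitions (purine↔purine or pyrimidine↔pyrimidine): 4 A→G, 6 A→G, 7 A→G, 11 A→G, 12 C→T.
Transversions (purine↔pyrimidine): 10 T→G.

5 transitions, 1 transversion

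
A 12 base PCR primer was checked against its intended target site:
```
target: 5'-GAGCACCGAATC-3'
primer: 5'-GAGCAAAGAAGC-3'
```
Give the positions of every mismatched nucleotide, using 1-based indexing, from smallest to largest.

Scanning 1-based: 6: C/A; 7: C/A; 11: T/G.

6, 7, 11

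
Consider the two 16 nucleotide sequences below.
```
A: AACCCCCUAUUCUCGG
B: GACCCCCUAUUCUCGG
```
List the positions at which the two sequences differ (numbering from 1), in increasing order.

Scanning 1-based: 1: A/G.

1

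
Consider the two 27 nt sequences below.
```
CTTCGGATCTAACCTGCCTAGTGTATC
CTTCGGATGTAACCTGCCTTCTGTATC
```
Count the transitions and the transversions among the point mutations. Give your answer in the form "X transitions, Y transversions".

0 transitions, 3 transversions

Transitions (purine↔purine or pyrimidine↔pyrimidine): none.
Transversions (purine↔pyrimidine): 9 C→G, 20 A→T, 21 G→C.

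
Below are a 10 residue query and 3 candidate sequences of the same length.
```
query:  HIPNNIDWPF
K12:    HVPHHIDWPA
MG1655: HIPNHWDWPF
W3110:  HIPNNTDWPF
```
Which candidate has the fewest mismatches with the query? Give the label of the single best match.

K12 differs at 4 positions; MG1655 differs at 2 positions; W3110 differs at 1 position. The closest is W3110.

W3110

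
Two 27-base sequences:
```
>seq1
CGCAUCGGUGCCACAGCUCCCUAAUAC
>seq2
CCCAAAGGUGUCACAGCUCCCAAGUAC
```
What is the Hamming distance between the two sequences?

6

Comparing position by position, 6 sites differ: 2 (G/C), 5 (U/A), 6 (C/A), 11 (C/U), 22 (U/A), 24 (A/G).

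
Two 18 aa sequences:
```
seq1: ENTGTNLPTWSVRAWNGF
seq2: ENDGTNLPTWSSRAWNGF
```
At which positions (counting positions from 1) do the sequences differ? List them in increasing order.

Differences at position 3 (T→D), position 12 (V→S).

3, 12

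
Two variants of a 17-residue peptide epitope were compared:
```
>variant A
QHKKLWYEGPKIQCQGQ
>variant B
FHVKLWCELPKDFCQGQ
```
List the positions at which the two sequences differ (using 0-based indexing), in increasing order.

Scanning 0-based: 0: Q/F; 2: K/V; 6: Y/C; 8: G/L; 11: I/D; 12: Q/F.

0, 2, 6, 8, 11, 12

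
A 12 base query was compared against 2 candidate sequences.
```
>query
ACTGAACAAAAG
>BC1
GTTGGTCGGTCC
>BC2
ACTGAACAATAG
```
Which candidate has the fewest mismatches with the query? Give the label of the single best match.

Hamming distances to query — BC1: 9; BC2: 1.
Smallest is BC2 with 1 mismatch.

BC2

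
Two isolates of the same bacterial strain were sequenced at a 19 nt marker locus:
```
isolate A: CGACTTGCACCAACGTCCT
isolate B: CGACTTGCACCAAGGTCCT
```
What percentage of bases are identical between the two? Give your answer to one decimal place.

Mismatch at position 14 (1-based): 1 of 19.
Identical positions: 18/19 = 94.74% → 94.7%.

94.7%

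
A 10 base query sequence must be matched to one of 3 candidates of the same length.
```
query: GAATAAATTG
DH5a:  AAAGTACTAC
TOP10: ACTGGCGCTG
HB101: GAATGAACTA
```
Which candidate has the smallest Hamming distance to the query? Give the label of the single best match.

HB101

DH5a differs at 6 sites; TOP10 differs at 8 sites; HB101 differs at 3 sites. The closest is HB101.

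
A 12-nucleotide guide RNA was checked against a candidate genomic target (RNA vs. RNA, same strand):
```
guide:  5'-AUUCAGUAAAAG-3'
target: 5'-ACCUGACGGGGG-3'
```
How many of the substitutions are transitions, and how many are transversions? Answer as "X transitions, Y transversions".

10 transitions, 0 transversions

Transitions (purine↔purine or pyrimidine↔pyrimidine): 2 U→C, 3 U→C, 4 C→U, 5 A→G, 6 G→A, 7 U→C, 8 A→G, 9 A→G, 10 A→G, 11 A→G.
Transversions (purine↔pyrimidine): none.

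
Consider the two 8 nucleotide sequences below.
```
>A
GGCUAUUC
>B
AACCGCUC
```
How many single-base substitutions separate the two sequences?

5

Mismatches (1-based): site 1: G→A; site 2: G→A; site 4: U→C; site 5: A→G; site 6: U→C.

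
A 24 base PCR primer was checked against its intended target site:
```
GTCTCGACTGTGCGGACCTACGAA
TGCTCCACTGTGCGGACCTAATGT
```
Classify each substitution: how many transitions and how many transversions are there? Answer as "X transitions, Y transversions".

Mismatches (1-based):
site 1: G→T (purine→pyrimidine, transversion)
site 2: T→G (pyrimidine→purine, transversion)
site 6: G→C (purine→pyrimidine, transversion)
site 21: C→A (pyrimidine→purine, transversion)
site 22: G→T (purine→pyrimidine, transversion)
site 23: A→G (purine→purine, transition)
site 24: A→T (purine→pyrimidine, transversion)

1 transition, 6 transversions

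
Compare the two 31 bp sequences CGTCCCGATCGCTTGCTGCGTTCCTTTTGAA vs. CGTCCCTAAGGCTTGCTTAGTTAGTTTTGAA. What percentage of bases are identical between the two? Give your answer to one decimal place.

Mismatches at positions 7, 9, 10, 18, 19, 23, 24 (1-based): 7 of 31.
Identical positions: 24/31 = 77.42% → 77.4%.

77.4%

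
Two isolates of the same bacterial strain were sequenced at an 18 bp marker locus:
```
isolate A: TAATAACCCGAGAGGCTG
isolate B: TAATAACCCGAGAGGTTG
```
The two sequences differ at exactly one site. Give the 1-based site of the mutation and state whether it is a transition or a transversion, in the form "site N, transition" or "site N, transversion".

site 16, transition

Site 16 changes C→T. C is a pyrimidine and T is a pyrimidine, so this is a transition.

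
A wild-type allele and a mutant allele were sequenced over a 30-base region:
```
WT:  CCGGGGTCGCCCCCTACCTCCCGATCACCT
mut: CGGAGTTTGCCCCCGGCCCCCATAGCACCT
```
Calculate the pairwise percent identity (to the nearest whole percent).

67%

10 positions differ (2, 4, 6, 8, 15, 16, 19, 22, 23, 25), so 20 of 30 match: 20/30 = 66.67%.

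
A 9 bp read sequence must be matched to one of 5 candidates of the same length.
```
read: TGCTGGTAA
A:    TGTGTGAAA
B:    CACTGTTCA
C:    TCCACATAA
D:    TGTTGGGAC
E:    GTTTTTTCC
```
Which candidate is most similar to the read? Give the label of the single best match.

Hamming distances to read — A: 4; B: 4; C: 4; D: 3; E: 7.
Smallest is D with 3 mismatches.

D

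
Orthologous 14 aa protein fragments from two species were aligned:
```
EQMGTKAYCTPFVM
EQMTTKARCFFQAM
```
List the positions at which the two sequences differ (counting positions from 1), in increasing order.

Differences at position 4 (G→T), position 8 (Y→R), position 10 (T→F), position 11 (P→F), position 12 (F→Q), position 13 (V→A).

4, 8, 10, 11, 12, 13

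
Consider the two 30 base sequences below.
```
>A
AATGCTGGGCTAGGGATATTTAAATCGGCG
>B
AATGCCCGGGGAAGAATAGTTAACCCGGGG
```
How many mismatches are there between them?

10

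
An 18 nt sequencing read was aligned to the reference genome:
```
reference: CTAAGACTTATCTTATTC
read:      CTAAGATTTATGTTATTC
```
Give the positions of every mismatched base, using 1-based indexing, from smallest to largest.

Differences at position 7 (C→T), position 12 (C→G).

7, 12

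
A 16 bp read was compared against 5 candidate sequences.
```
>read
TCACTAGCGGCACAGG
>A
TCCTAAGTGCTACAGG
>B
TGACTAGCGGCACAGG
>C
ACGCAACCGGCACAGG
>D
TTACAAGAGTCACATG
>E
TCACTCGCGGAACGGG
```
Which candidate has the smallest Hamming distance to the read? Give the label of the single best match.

Hamming distances to read — A: 6; B: 1; C: 4; D: 5; E: 3.
Smallest is B with 1 mismatch.

B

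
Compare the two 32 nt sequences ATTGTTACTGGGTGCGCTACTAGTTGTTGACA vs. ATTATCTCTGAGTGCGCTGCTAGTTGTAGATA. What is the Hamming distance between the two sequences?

7

The sequences differ at positions 4, 6, 7, 11, 19, 28, 31 (1-based) — 7 in total.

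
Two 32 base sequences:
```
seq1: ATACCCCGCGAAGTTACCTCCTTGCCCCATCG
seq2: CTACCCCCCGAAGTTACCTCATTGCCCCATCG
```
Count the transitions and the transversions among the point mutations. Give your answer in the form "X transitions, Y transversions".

Transitions (purine↔purine or pyrimidine↔pyrimidine): none.
Transversions (purine↔pyrimidine): 1 A→C, 8 G→C, 21 C→A.

0 transitions, 3 transversions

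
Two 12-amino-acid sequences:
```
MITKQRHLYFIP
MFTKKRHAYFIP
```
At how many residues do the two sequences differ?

3

Comparing position by position, 3 residues differ: 2 (I/F), 5 (Q/K), 8 (L/A).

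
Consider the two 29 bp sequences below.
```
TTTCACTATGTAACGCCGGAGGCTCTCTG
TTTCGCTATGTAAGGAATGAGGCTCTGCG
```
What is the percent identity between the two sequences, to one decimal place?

75.9%

Mismatches at positions 5, 14, 16, 17, 18, 27, 28 (1-based): 7 of 29.
Identical positions: 22/29 = 75.86% → 75.9%.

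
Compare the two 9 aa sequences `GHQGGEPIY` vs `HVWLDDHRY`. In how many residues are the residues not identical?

Comparing position by position, 8 residues differ: 1 (G/H), 2 (H/V), 3 (Q/W), 4 (G/L), 5 (G/D), 6 (E/D), 7 (P/H), 8 (I/R).

8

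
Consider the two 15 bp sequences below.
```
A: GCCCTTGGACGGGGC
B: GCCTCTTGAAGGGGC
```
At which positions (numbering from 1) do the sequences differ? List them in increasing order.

Differences at position 4 (C→T), position 5 (T→C), position 7 (G→T), position 10 (C→A).

4, 5, 7, 10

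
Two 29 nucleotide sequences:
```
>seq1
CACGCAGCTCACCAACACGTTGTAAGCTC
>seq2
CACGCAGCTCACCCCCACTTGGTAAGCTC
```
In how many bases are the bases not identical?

4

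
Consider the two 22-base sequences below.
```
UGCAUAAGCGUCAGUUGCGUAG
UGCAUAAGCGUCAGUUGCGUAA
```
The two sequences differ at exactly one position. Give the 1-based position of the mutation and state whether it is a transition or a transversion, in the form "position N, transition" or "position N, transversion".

position 22, transition

Position 22 changes G→A. G is a purine and A is a purine, so this is a transition.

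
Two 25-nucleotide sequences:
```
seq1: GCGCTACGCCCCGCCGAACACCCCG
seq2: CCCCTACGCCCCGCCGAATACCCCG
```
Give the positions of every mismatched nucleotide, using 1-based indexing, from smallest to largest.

Scanning 1-based: 1: G/C; 3: G/C; 19: C/T.

1, 3, 19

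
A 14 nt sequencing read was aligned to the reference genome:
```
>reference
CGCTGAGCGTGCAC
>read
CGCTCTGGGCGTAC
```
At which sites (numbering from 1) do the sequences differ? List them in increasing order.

5, 6, 8, 10, 12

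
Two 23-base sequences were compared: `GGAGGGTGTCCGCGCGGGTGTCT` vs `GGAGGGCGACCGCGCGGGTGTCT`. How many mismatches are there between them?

2

The sequences differ at sites 7, 9 (1-based) — 2 in total.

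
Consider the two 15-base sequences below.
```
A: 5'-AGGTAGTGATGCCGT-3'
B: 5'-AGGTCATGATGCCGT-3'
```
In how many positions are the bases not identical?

2

Comparing position by position, 2 positions differ: 5 (A/C), 6 (G/A).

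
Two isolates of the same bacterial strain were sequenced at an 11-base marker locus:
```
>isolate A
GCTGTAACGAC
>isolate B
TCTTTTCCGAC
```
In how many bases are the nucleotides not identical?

4

The sequences differ at bases 1, 4, 6, 7 (1-based) — 4 in total.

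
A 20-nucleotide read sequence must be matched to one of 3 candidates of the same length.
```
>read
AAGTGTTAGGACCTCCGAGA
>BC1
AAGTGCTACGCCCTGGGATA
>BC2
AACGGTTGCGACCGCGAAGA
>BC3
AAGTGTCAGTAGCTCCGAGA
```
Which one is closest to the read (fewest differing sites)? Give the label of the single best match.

BC3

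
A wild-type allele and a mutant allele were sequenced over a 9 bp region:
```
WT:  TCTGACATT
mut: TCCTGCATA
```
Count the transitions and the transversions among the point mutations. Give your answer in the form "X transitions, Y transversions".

2 transitions, 2 transversions

Mismatches (1-based):
base 3: T→C (pyrimidine→pyrimidine, transition)
base 4: G→T (purine→pyrimidine, transversion)
base 5: A→G (purine→purine, transition)
base 9: T→A (pyrimidine→purine, transversion)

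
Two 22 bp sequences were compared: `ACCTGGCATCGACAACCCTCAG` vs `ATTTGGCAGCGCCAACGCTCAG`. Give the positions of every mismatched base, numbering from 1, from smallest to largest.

2, 3, 9, 12, 17

Scanning 1-based: 2: C/T; 3: C/T; 9: T/G; 12: A/C; 17: C/G.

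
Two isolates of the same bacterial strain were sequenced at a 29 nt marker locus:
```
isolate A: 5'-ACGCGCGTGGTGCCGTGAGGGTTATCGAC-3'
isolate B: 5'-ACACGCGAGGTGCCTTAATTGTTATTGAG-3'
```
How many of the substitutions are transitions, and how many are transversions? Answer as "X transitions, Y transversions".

Mismatches (1-based):
position 3: G→A (purine→purine, transition)
position 8: T→A (pyrimidine→purine, transversion)
position 15: G→T (purine→pyrimidine, transversion)
position 17: G→A (purine→purine, transition)
position 19: G→T (purine→pyrimidine, transversion)
position 20: G→T (purine→pyrimidine, transversion)
position 26: C→T (pyrimidine→pyrimidine, transition)
position 29: C→G (pyrimidine→purine, transversion)

3 transitions, 5 transversions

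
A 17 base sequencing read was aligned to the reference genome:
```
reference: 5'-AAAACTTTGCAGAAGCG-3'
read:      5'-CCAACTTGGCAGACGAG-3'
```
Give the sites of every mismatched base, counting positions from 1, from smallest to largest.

Differences at site 1 (A→C), site 2 (A→C), site 8 (T→G), site 14 (A→C), site 16 (C→A).

1, 2, 8, 14, 16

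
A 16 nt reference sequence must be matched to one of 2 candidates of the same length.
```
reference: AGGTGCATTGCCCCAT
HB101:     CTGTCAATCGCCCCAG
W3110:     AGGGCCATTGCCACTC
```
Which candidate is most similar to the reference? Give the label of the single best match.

Hamming distances to reference — HB101: 6; W3110: 5.
Smallest is W3110 with 5 mismatches.

W3110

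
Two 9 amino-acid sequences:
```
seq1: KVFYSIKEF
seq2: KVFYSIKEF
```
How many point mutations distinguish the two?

The two sequences are identical at every position.

0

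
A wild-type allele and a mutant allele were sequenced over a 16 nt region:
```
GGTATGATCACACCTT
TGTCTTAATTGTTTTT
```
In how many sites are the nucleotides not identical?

Comparing position by position, 10 sites differ: 1 (G/T), 4 (A/C), 6 (G/T), 8 (T/A), 9 (C/T), 10 (A/T), 11 (C/G), 12 (A/T), 13 (C/T), 14 (C/T).

10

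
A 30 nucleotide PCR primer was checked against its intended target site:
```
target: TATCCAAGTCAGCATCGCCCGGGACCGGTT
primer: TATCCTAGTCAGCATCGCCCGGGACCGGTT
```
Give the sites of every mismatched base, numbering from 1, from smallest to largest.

Scanning 1-based: 6: A/T.

6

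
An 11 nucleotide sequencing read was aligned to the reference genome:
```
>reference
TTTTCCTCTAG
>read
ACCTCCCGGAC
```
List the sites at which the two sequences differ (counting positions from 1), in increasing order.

Differences at site 1 (T→A), site 2 (T→C), site 3 (T→C), site 7 (T→C), site 8 (C→G), site 9 (T→G), site 11 (G→C).

1, 2, 3, 7, 8, 9, 11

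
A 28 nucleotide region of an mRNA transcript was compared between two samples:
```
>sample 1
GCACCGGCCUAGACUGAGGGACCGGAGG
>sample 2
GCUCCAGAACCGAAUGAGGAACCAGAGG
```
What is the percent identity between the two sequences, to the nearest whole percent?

68%

Mismatches at positions 3, 6, 8, 9, 10, 11, 14, 20, 24 (1-based): 9 of 28.
Identical positions: 19/28 = 67.86% → 68%.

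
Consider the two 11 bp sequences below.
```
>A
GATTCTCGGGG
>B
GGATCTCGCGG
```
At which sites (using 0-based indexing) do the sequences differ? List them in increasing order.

Differences at site 1 (A→G), site 2 (T→A), site 8 (G→C).

1, 2, 8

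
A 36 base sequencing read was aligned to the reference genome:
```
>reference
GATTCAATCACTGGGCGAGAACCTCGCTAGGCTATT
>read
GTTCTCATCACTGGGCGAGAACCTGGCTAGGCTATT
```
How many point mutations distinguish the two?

The sequences differ at positions 2, 4, 5, 6, 25 (1-based) — 5 in total.

5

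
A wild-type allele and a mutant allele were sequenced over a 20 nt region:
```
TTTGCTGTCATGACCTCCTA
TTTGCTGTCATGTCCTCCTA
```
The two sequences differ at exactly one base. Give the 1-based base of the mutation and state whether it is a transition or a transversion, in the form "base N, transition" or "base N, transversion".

base 13, transversion

Base 13 changes A→T. A is a purine and T is a pyrimidine, so this is a transversion.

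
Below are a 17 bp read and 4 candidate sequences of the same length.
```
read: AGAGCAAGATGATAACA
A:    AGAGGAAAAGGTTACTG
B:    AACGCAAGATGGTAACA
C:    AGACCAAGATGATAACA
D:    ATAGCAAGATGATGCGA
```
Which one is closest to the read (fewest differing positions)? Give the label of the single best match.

C

A differs at 7 positions; B differs at 3 positions; C differs at 1 position; D differs at 4 positions. The closest is C.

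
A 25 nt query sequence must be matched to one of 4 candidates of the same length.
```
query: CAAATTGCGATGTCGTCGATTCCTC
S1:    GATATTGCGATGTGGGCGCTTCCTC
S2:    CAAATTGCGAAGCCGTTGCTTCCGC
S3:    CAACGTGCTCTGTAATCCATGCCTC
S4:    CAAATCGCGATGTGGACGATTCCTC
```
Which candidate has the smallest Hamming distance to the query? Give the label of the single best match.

S4

S1 differs at 5 sites; S2 differs at 5 sites; S3 differs at 8 sites; S4 differs at 3 sites. The closest is S4.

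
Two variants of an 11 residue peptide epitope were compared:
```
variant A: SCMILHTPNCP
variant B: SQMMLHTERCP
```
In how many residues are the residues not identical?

Mismatches (1-based): residue 2: C→Q; residue 4: I→M; residue 8: P→E; residue 9: N→R.

4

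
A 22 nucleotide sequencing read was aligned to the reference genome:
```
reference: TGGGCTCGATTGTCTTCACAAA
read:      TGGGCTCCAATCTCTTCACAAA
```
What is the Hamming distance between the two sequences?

Comparing position by position, 3 sites differ: 8 (G/C), 10 (T/A), 12 (G/C).

3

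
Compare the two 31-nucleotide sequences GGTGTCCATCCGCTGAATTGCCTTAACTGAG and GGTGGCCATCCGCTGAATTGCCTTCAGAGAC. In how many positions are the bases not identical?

5

The sequences differ at positions 5, 25, 27, 28, 31 (1-based) — 5 in total.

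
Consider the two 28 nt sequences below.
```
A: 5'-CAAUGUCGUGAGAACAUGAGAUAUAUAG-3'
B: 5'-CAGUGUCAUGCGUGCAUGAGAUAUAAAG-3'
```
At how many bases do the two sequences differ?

The sequences differ at bases 3, 8, 11, 13, 14, 26 (1-based) — 6 in total.

6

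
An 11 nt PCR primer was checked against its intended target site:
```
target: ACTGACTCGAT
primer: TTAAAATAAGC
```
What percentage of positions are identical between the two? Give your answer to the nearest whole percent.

18%

9 positions differ (1, 2, 3, 4, 6, 8, 9, 10, 11), so 2 of 11 match: 2/11 = 18.18%.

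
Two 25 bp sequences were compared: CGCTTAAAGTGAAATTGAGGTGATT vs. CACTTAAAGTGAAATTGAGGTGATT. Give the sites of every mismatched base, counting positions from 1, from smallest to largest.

Differences at site 2 (G→A).

2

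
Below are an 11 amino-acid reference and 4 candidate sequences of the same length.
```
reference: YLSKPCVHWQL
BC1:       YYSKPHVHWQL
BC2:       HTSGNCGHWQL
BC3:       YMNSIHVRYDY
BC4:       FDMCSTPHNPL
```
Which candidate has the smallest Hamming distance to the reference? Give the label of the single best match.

BC1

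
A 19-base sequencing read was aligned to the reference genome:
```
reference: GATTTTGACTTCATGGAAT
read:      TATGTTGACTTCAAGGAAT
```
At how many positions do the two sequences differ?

The sequences differ at positions 1, 4, 14 (1-based) — 3 in total.

3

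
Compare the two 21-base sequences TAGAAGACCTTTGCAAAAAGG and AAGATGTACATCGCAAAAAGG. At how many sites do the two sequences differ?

Comparing position by position, 6 sites differ: 1 (T/A), 5 (A/T), 7 (A/T), 8 (C/A), 10 (T/A), 12 (T/C).

6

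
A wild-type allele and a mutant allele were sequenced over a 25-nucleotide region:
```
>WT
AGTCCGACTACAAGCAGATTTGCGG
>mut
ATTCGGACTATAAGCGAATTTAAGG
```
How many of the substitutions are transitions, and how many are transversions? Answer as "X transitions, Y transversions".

4 transitions, 3 transversions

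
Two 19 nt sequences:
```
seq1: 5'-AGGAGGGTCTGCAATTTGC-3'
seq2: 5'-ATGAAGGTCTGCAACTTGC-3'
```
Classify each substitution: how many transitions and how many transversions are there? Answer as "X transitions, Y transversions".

2 transitions, 1 transversion

Mismatches (1-based):
position 2: G→T (purine→pyrimidine, transversion)
position 5: G→A (purine→purine, transition)
position 15: T→C (pyrimidine→pyrimidine, transition)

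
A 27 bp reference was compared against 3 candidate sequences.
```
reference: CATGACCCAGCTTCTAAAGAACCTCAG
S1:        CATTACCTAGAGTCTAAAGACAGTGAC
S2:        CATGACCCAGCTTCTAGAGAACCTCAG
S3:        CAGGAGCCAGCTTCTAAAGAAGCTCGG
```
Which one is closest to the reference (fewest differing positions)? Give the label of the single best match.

S2

S1 differs at 9 positions; S2 differs at 1 position; S3 differs at 4 positions. The closest is S2.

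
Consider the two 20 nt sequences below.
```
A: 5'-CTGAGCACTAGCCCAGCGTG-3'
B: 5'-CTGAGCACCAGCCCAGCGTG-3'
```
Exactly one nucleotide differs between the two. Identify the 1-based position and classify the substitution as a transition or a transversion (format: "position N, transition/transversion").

position 9, transition

The sequences differ only at position 9: T→C (pyrimidine→pyrimidine), a transition.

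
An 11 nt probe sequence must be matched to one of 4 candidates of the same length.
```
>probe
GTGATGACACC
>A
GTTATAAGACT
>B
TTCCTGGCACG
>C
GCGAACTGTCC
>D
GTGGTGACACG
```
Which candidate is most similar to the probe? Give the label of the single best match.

Hamming distances to probe — A: 4; B: 5; C: 6; D: 2.
Smallest is D with 2 mismatches.

D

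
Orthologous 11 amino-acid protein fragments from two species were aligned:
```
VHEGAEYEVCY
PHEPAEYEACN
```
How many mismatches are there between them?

The sequences differ at positions 1, 4, 9, 11 (1-based) — 4 in total.

4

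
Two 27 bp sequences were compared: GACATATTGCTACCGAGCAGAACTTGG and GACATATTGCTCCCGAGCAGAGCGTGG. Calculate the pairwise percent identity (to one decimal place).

88.9%

Mismatches at positions 12, 22, 24 (1-based): 3 of 27.
Identical positions: 24/27 = 88.89% → 88.9%.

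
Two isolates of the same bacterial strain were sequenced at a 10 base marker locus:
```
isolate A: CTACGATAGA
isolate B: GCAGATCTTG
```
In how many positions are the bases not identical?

Comparing position by position, 9 positions differ: 1 (C/G), 2 (T/C), 4 (C/G), 5 (G/A), 6 (A/T), 7 (T/C), 8 (A/T), 9 (G/T), 10 (A/G).

9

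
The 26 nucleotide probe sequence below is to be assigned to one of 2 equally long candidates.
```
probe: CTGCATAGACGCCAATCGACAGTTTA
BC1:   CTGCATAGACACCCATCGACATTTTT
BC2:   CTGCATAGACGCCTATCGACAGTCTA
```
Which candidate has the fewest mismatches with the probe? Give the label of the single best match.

BC2

Hamming distances to probe — BC1: 4; BC2: 2.
Smallest is BC2 with 2 mismatches.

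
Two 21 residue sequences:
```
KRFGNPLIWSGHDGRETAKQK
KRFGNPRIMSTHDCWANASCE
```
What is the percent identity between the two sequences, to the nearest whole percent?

10 positions differ (7, 9, 11, 14, 15, 16, 17, 19, 20, 21), so 11 of 21 match: 11/21 = 52.38%.

52%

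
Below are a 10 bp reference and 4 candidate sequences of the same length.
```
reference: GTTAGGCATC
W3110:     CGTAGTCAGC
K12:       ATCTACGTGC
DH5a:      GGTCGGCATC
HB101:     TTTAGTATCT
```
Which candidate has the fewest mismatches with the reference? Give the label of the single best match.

DH5a

W3110 differs at 4 sites; K12 differs at 8 sites; DH5a differs at 2 sites; HB101 differs at 6 sites. The closest is DH5a.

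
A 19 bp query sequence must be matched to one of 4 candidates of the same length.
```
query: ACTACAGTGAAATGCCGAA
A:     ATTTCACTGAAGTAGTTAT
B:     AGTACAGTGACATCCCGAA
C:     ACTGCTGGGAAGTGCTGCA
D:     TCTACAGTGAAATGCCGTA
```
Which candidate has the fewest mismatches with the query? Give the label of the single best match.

D

A differs at 9 sites; B differs at 3 sites; C differs at 6 sites; D differs at 2 sites. The closest is D.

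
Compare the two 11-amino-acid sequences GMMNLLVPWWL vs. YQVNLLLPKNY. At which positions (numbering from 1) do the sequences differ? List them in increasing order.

Scanning 1-based: 1: G/Y; 2: M/Q; 3: M/V; 7: V/L; 9: W/K; 10: W/N; 11: L/Y.

1, 2, 3, 7, 9, 10, 11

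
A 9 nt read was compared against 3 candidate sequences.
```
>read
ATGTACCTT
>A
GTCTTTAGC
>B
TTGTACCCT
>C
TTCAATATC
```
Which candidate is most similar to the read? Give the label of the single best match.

A differs at 7 bases; B differs at 2 bases; C differs at 6 bases. The closest is B.

B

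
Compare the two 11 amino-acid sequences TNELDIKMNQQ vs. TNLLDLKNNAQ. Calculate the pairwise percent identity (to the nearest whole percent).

4 positions differ (3, 6, 8, 10), so 7 of 11 match: 7/11 = 63.64%.

64%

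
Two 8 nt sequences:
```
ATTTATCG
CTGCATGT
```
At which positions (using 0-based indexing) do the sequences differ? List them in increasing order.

Differences at position 0 (A→C), position 2 (T→G), position 3 (T→C), position 6 (C→G), position 7 (G→T).

0, 2, 3, 6, 7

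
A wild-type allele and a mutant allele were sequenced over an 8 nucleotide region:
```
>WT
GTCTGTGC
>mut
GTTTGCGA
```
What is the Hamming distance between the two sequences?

Mismatches (1-based): site 3: C→T; site 6: T→C; site 8: C→A.

3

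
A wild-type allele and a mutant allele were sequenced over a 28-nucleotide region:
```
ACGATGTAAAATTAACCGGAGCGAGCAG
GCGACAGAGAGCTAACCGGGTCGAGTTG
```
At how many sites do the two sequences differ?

11

The sequences differ at sites 1, 5, 6, 7, 9, 11, 12, 20, 21, 26, 27 (1-based) — 11 in total.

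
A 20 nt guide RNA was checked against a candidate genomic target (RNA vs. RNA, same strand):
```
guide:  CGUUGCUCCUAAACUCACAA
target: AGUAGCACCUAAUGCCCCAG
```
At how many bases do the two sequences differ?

Comparing position by position, 8 bases differ: 1 (C/A), 4 (U/A), 7 (U/A), 13 (A/U), 14 (C/G), 15 (U/C), 17 (A/C), 20 (A/G).

8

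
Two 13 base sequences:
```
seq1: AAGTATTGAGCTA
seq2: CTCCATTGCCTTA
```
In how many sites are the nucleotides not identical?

7

The sequences differ at sites 1, 2, 3, 4, 9, 10, 11 (1-based) — 7 in total.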